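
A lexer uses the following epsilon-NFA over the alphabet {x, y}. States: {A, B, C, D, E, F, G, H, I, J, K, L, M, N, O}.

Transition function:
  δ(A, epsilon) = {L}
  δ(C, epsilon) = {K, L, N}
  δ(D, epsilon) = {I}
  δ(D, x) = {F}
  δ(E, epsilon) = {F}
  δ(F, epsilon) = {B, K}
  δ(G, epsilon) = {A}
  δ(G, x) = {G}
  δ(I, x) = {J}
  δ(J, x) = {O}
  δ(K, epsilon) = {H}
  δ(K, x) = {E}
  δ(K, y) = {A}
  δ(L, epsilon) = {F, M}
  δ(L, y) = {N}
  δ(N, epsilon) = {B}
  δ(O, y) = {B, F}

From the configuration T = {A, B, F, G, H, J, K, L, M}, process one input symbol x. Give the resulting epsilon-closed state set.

G on x → {G}.
J on x → {O}.
K on x → {E}.
No x-transition from A, B, F, H, L, M.
Union after reading x: {E, G, O}.
Now take the epsilon-closure:
From E via epsilon: add F.
From G via epsilon: add A.
From A via epsilon: add L.
From F via epsilon: add B, K.
From K via epsilon: add H.
From L via epsilon: add M.
No new states can be added; the closed set is {A, B, E, F, G, H, K, L, M, O}.

{A, B, E, F, G, H, K, L, M, O}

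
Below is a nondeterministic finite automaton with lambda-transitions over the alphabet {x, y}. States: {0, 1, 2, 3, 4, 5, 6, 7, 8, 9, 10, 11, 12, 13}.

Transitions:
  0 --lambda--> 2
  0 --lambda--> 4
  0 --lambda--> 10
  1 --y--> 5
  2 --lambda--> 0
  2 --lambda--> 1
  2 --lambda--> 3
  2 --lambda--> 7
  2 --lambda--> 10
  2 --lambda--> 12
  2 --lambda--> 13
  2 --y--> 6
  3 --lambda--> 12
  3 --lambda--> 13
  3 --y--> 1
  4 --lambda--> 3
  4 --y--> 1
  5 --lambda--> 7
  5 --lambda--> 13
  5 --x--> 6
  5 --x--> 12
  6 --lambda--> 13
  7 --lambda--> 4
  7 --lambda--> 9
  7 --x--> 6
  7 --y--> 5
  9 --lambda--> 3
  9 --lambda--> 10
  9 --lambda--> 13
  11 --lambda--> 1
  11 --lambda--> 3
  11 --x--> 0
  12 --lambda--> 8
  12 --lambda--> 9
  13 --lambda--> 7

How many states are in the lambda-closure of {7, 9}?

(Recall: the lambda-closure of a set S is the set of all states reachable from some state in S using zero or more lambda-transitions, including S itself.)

Start with {7, 9}.
From 7 via lambda: add 4.
From 9 via lambda: add 3, 10, 13.
From 3 via lambda: add 12.
From 12 via lambda: add 8.
lambda-closure = {3, 4, 7, 8, 9, 10, 12, 13}, which has 8 states.

8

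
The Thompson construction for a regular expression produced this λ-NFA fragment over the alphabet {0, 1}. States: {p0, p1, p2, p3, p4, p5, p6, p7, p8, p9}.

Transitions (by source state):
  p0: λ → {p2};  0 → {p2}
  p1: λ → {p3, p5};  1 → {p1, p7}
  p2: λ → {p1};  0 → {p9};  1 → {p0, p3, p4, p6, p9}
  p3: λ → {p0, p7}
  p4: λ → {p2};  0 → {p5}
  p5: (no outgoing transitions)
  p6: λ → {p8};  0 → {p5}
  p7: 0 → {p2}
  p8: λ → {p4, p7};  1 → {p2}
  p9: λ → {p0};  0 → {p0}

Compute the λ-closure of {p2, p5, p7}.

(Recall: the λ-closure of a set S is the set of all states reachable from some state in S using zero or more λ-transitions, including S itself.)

Start with {p2, p5, p7}.
From p2 via λ: add p1.
From p1 via λ: add p3.
From p3 via λ: add p0.
No new states can be added; the closed set is {p0, p1, p2, p3, p5, p7}.

{p0, p1, p2, p3, p5, p7}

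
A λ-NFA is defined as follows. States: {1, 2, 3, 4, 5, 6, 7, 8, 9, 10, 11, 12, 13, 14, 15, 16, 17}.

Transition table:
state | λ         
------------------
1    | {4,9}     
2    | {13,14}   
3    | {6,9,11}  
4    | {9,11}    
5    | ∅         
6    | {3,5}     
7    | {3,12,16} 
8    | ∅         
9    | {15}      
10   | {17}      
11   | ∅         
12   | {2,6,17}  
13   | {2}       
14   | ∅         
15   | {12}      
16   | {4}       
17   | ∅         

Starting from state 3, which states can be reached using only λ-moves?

Start with {3}.
From 3 via λ: add 6, 9, 11.
From 6 via λ: add 5.
From 9 via λ: add 15.
From 15 via λ: add 12.
From 12 via λ: add 2, 17.
From 2 via λ: add 13, 14.
No new states can be added; the closed set is {2, 3, 5, 6, 9, 11, 12, 13, 14, 15, 17}.

{2, 3, 5, 6, 9, 11, 12, 13, 14, 15, 17}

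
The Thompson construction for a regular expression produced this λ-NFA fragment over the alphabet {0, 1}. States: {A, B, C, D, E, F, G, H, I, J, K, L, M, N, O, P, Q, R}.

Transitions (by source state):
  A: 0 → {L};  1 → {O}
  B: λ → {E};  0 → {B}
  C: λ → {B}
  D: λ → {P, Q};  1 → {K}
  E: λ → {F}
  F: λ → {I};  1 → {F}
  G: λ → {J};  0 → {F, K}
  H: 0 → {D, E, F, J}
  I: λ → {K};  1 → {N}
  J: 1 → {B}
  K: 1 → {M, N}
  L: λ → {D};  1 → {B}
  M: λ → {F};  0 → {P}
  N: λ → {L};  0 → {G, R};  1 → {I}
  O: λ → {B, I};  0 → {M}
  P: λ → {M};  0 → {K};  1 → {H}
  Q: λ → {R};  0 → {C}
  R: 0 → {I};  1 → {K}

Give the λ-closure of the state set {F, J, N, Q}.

Start with {F, J, N, Q}.
From F via λ: add I.
From N via λ: add L.
From Q via λ: add R.
From I via λ: add K.
From L via λ: add D.
From D via λ: add P.
From P via λ: add M.
No new states can be added; the closed set is {D, F, I, J, K, L, M, N, P, Q, R}.

{D, F, I, J, K, L, M, N, P, Q, R}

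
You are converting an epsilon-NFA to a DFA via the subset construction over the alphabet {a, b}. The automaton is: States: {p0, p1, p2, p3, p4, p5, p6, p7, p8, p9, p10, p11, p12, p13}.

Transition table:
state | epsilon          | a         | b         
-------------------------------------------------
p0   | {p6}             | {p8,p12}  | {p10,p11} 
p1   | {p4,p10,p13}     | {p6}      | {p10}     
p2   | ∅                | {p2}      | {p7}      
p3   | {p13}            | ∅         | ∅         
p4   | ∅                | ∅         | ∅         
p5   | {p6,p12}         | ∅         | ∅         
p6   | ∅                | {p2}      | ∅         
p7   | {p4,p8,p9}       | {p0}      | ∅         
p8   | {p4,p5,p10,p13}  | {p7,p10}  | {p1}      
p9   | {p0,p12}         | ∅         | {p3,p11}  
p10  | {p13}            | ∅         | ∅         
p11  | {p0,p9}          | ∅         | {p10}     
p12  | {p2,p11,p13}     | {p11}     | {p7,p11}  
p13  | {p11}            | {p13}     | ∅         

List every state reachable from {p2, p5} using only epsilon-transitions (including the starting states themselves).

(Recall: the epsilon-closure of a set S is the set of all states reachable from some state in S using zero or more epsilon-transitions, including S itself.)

Start with {p2, p5}.
From p5 via epsilon: add p6, p12.
From p12 via epsilon: add p11, p13.
From p11 via epsilon: add p0, p9.
No new states can be added; the closed set is {p0, p2, p5, p6, p9, p11, p12, p13}.

{p0, p2, p5, p6, p9, p11, p12, p13}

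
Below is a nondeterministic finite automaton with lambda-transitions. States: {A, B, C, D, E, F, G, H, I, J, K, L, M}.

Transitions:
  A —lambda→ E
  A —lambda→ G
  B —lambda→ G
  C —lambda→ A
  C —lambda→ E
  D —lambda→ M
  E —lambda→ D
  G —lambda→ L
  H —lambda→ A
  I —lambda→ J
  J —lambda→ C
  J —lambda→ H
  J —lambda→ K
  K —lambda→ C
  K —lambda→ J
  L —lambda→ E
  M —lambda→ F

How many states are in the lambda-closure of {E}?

4

Start with {E}.
From E via lambda: add D.
From D via lambda: add M.
From M via lambda: add F.
lambda-closure = {D, E, F, M}, which has 4 states.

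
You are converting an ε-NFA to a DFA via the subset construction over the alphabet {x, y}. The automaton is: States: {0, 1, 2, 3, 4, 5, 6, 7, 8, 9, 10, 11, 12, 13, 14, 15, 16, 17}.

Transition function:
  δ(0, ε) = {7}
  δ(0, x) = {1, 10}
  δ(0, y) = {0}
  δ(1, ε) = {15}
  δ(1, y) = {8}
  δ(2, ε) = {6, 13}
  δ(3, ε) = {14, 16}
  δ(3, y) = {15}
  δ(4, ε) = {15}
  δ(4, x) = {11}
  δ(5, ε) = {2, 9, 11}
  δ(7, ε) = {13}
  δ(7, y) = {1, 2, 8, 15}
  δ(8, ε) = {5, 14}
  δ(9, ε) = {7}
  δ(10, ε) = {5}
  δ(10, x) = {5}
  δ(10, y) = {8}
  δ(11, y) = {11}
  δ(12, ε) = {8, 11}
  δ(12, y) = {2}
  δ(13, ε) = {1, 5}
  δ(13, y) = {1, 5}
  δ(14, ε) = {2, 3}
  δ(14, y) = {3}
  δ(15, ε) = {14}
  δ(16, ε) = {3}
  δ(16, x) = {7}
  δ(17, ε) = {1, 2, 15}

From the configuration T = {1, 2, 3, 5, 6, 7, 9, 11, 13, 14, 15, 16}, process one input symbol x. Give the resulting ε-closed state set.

16 on x → {7}.
No x-transition from 1, 2, 3, 5, 6, 7, 9, 11, 13, 14, 15.
Union after reading x: {7}.
Now take the ε-closure:
From 7 via ε: add 13.
From 13 via ε: add 1, 5.
From 1 via ε: add 15.
From 5 via ε: add 2, 9, 11.
From 2 via ε: add 6.
From 15 via ε: add 14.
From 14 via ε: add 3.
From 3 via ε: add 16.
No new states can be added; the closed set is {1, 2, 3, 5, 6, 7, 9, 11, 13, 14, 15, 16}.

{1, 2, 3, 5, 6, 7, 9, 11, 13, 14, 15, 16}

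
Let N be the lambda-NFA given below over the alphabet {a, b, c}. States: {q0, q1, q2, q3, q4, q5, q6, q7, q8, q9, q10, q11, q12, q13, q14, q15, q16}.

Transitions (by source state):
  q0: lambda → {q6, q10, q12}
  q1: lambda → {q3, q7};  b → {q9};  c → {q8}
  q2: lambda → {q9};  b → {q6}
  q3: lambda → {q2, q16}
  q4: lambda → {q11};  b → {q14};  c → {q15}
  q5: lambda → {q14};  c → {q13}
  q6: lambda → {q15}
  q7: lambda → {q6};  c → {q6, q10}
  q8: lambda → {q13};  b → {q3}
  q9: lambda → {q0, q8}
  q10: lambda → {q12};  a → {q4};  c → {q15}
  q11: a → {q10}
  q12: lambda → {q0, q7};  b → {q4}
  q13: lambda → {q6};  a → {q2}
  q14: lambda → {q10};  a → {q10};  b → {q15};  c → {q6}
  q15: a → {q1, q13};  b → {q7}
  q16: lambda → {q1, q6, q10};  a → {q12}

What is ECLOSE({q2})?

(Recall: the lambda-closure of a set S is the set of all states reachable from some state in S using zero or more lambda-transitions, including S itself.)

{q0, q2, q6, q7, q8, q9, q10, q12, q13, q15}

Start with {q2}.
From q2 via lambda: add q9.
From q9 via lambda: add q0, q8.
From q0 via lambda: add q6, q10, q12.
From q8 via lambda: add q13.
From q6 via lambda: add q15.
From q12 via lambda: add q7.
No new states can be added; the closed set is {q0, q2, q6, q7, q8, q9, q10, q12, q13, q15}.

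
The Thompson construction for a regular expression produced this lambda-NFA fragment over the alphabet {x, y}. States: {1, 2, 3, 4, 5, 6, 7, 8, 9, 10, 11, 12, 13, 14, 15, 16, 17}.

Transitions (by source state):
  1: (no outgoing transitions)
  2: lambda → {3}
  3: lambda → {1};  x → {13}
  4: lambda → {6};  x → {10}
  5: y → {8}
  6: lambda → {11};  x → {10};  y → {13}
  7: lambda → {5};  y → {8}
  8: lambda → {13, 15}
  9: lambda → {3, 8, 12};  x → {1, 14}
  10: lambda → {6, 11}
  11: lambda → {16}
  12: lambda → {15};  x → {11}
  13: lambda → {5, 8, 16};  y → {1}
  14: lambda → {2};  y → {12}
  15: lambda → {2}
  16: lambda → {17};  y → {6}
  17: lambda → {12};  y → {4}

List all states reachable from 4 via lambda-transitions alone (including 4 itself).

{1, 2, 3, 4, 6, 11, 12, 15, 16, 17}

Start with {4}.
From 4 via lambda: add 6.
From 6 via lambda: add 11.
From 11 via lambda: add 16.
From 16 via lambda: add 17.
From 17 via lambda: add 12.
From 12 via lambda: add 15.
From 15 via lambda: add 2.
From 2 via lambda: add 3.
From 3 via lambda: add 1.
No new states can be added; the closed set is {1, 2, 3, 4, 6, 11, 12, 15, 16, 17}.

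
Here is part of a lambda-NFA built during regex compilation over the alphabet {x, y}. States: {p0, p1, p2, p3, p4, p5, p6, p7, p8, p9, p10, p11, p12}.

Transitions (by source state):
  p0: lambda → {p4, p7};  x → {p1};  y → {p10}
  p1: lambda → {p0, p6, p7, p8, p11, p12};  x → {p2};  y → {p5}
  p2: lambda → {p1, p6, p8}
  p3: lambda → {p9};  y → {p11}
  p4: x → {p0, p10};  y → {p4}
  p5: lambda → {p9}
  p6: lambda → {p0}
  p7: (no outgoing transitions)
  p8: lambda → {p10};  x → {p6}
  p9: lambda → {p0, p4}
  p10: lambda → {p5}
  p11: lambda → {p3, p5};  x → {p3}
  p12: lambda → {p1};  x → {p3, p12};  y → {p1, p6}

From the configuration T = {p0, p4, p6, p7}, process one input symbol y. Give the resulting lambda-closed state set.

{p0, p4, p5, p7, p9, p10}

p0 on y → {p10}.
p4 on y → {p4}.
No y-transition from p6, p7.
Union after reading y: {p4, p10}.
Now take the lambda-closure:
From p10 via lambda: add p5.
From p5 via lambda: add p9.
From p9 via lambda: add p0.
From p0 via lambda: add p7.
No new states can be added; the closed set is {p0, p4, p5, p7, p9, p10}.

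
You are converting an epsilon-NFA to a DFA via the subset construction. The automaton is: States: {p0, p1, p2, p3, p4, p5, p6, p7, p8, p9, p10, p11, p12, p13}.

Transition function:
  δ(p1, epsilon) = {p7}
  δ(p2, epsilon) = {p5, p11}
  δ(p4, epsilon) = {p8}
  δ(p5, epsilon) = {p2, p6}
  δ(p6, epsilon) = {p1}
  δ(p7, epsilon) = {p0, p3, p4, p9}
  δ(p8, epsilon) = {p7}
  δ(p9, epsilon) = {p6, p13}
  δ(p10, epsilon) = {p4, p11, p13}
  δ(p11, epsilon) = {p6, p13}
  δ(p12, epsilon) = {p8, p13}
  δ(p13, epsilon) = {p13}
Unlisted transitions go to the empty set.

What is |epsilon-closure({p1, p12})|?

10

Start with {p1, p12}.
From p1 via epsilon: add p7.
From p12 via epsilon: add p8, p13.
From p7 via epsilon: add p0, p3, p4, p9.
From p9 via epsilon: add p6.
epsilon-closure = {p0, p1, p3, p4, p6, p7, p8, p9, p12, p13}, which has 10 states.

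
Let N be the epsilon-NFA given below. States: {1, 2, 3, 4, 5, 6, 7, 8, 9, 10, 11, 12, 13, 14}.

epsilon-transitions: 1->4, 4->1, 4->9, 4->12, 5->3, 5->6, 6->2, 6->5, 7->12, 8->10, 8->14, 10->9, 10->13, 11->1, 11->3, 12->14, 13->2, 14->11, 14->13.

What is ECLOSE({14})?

Start with {14}.
From 14 via epsilon: add 11, 13.
From 11 via epsilon: add 1, 3.
From 13 via epsilon: add 2.
From 1 via epsilon: add 4.
From 4 via epsilon: add 9, 12.
No new states can be added; the closed set is {1, 2, 3, 4, 9, 11, 12, 13, 14}.

{1, 2, 3, 4, 9, 11, 12, 13, 14}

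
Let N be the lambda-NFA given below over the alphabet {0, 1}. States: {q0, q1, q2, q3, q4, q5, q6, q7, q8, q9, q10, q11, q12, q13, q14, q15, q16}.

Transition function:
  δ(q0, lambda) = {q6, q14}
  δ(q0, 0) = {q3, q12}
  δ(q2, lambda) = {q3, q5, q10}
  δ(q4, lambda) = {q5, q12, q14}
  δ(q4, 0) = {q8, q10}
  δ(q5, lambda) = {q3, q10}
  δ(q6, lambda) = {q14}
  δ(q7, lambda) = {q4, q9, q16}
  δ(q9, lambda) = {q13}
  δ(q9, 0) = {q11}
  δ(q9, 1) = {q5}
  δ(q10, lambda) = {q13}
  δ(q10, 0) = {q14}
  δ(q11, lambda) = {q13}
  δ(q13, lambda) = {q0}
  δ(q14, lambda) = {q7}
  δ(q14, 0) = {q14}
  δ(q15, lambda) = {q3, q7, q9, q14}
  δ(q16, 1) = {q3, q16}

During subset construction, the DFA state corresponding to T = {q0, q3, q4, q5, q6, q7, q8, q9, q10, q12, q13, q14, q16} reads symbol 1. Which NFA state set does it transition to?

{q0, q3, q4, q5, q6, q7, q9, q10, q12, q13, q14, q16}

q9 on 1 → {q5}.
q16 on 1 → {q3, q16}.
No 1-transition from q0, q3, q4, q5, q6, q7, q8, q10, q12, q13, q14.
Union after reading 1: {q3, q5, q16}.
Now take the lambda-closure:
From q5 via lambda: add q10.
From q10 via lambda: add q13.
From q13 via lambda: add q0.
From q0 via lambda: add q6, q14.
From q14 via lambda: add q7.
From q7 via lambda: add q4, q9.
From q4 via lambda: add q12.
No new states can be added; the closed set is {q0, q3, q4, q5, q6, q7, q9, q10, q12, q13, q14, q16}.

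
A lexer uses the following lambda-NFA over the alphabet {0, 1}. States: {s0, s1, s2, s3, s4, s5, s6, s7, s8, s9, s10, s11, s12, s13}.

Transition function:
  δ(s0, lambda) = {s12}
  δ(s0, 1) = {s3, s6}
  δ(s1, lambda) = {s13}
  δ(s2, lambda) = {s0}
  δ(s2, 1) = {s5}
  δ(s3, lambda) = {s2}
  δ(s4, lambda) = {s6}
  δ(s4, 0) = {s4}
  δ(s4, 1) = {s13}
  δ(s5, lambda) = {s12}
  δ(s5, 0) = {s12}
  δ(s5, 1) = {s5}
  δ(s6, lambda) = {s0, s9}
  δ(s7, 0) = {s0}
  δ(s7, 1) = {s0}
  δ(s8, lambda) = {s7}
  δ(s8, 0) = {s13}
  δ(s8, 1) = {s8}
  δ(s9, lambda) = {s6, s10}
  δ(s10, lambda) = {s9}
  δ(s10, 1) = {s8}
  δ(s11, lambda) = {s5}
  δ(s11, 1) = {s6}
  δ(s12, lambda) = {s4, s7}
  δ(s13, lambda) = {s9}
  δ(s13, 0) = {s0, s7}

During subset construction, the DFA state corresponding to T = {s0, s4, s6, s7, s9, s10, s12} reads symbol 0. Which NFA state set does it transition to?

s4 on 0 → {s4}.
s7 on 0 → {s0}.
No 0-transition from s0, s6, s9, s10, s12.
Union after reading 0: {s0, s4}.
Now take the lambda-closure:
From s0 via lambda: add s12.
From s4 via lambda: add s6.
From s6 via lambda: add s9.
From s12 via lambda: add s7.
From s9 via lambda: add s10.
No new states can be added; the closed set is {s0, s4, s6, s7, s9, s10, s12}.

{s0, s4, s6, s7, s9, s10, s12}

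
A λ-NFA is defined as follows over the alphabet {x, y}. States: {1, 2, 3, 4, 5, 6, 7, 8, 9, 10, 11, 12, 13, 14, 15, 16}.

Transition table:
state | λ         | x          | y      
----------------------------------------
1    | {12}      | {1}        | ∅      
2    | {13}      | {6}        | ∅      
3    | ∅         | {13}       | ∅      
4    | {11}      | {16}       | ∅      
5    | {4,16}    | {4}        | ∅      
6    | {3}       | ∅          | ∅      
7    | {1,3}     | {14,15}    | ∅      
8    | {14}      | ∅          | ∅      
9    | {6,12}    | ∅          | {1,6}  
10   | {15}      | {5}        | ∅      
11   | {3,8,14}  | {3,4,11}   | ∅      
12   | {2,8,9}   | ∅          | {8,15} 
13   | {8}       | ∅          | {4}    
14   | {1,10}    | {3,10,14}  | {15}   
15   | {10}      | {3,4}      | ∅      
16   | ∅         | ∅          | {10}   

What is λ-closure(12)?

{1, 2, 3, 6, 8, 9, 10, 12, 13, 14, 15}

Start with {12}.
From 12 via λ: add 2, 8, 9.
From 2 via λ: add 13.
From 8 via λ: add 14.
From 9 via λ: add 6.
From 6 via λ: add 3.
From 14 via λ: add 1, 10.
From 10 via λ: add 15.
No new states can be added; the closed set is {1, 2, 3, 6, 8, 9, 10, 12, 13, 14, 15}.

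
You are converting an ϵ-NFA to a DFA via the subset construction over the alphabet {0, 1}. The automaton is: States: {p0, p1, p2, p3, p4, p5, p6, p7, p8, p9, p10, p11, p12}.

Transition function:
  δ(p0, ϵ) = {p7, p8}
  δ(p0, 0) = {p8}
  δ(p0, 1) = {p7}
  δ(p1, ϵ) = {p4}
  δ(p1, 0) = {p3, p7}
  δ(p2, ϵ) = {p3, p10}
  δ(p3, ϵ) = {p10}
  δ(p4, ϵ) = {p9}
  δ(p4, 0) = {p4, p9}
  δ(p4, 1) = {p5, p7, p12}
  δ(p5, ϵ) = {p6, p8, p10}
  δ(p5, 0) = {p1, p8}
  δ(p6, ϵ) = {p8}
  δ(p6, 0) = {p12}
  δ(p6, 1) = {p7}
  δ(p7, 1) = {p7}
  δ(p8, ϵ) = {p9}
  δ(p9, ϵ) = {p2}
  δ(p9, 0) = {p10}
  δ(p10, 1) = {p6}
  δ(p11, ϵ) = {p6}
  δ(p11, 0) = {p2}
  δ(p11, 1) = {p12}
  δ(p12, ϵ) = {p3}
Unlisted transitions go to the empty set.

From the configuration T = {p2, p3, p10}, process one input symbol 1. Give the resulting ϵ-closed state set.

p10 on 1 → {p6}.
No 1-transition from p2, p3.
Union after reading 1: {p6}.
Now take the ϵ-closure:
From p6 via ϵ: add p8.
From p8 via ϵ: add p9.
From p9 via ϵ: add p2.
From p2 via ϵ: add p3, p10.
No new states can be added; the closed set is {p2, p3, p6, p8, p9, p10}.

{p2, p3, p6, p8, p9, p10}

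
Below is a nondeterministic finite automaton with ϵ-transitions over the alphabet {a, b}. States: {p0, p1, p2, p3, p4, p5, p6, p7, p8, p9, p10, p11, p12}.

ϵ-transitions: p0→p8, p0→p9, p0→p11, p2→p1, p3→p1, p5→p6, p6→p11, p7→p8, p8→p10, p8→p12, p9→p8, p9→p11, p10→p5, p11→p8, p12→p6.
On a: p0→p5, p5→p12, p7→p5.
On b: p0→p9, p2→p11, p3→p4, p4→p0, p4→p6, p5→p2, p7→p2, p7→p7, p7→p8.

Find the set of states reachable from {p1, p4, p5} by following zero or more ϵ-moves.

Start with {p1, p4, p5}.
From p5 via ϵ: add p6.
From p6 via ϵ: add p11.
From p11 via ϵ: add p8.
From p8 via ϵ: add p10, p12.
No new states can be added; the closed set is {p1, p4, p5, p6, p8, p10, p11, p12}.

{p1, p4, p5, p6, p8, p10, p11, p12}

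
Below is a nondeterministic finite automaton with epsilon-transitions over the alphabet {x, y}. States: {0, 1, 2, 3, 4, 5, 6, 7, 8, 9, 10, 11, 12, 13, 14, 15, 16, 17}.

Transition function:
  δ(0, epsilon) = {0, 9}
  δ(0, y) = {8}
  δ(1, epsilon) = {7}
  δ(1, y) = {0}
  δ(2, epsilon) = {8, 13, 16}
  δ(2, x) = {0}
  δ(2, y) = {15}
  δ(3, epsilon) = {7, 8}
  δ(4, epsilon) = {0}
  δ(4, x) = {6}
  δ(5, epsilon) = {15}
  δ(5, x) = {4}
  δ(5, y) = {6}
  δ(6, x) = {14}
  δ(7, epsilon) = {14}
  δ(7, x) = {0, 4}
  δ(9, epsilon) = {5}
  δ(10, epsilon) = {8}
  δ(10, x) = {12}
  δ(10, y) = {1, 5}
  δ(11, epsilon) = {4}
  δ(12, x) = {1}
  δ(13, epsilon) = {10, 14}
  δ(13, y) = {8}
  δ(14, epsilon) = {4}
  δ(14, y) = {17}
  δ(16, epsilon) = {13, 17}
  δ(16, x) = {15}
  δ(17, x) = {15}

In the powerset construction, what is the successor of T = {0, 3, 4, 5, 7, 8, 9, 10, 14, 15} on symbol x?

4 on x → {6}.
5 on x → {4}.
7 on x → {0, 4}.
10 on x → {12}.
No x-transition from 0, 3, 8, 9, 14, 15.
Union after reading x: {0, 4, 6, 12}.
Now take the epsilon-closure:
From 0 via epsilon: add 9.
From 9 via epsilon: add 5.
From 5 via epsilon: add 15.
No new states can be added; the closed set is {0, 4, 5, 6, 9, 12, 15}.

{0, 4, 5, 6, 9, 12, 15}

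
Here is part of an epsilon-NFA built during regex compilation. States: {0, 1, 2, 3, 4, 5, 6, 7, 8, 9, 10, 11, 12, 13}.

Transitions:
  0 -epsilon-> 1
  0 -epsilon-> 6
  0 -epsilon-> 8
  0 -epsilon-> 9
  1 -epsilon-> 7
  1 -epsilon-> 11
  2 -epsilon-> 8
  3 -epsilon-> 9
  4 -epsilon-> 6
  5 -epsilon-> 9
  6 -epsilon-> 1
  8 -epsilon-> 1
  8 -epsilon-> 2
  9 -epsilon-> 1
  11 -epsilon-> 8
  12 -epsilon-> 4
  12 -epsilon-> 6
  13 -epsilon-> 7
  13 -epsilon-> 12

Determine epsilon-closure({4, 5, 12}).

Start with {4, 5, 12}.
From 4 via epsilon: add 6.
From 5 via epsilon: add 9.
From 6 via epsilon: add 1.
From 1 via epsilon: add 7, 11.
From 11 via epsilon: add 8.
From 8 via epsilon: add 2.
No new states can be added; the closed set is {1, 2, 4, 5, 6, 7, 8, 9, 11, 12}.

{1, 2, 4, 5, 6, 7, 8, 9, 11, 12}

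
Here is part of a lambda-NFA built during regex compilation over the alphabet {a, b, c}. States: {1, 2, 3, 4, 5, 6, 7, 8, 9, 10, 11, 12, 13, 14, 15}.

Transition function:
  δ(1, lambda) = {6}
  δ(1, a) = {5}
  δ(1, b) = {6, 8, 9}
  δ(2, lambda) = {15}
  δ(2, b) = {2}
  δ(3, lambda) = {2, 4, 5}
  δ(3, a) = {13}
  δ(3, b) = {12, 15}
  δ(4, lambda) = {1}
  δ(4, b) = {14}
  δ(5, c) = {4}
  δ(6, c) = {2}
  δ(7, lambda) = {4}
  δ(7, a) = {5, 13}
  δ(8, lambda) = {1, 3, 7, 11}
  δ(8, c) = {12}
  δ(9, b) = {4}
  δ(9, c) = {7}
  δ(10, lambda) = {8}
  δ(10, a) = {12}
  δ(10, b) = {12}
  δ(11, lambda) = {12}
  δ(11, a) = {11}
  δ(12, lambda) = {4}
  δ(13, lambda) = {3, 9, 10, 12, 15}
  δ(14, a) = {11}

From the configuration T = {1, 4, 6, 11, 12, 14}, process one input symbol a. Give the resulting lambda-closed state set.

1 on a → {5}.
11 on a → {11}.
14 on a → {11}.
No a-transition from 4, 6, 12.
Union after reading a: {5, 11}.
Now take the lambda-closure:
From 11 via lambda: add 12.
From 12 via lambda: add 4.
From 4 via lambda: add 1.
From 1 via lambda: add 6.
No new states can be added; the closed set is {1, 4, 5, 6, 11, 12}.

{1, 4, 5, 6, 11, 12}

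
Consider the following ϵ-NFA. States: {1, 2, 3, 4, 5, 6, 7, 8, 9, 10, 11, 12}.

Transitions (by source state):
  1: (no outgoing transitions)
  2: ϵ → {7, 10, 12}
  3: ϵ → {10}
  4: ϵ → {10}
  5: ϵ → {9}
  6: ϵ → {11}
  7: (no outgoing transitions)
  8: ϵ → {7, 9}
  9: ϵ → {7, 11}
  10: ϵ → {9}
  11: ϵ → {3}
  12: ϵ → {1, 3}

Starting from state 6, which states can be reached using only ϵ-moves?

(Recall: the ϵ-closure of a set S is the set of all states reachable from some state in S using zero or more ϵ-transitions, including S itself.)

Start with {6}.
From 6 via ϵ: add 11.
From 11 via ϵ: add 3.
From 3 via ϵ: add 10.
From 10 via ϵ: add 9.
From 9 via ϵ: add 7.
No new states can be added; the closed set is {3, 6, 7, 9, 10, 11}.

{3, 6, 7, 9, 10, 11}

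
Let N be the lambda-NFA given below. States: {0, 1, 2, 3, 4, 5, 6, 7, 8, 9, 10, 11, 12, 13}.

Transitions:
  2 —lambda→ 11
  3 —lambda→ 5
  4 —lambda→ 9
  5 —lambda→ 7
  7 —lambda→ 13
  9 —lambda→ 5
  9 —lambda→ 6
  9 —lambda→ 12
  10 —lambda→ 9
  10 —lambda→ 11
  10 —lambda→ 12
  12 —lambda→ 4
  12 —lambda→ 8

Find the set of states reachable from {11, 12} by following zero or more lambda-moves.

{4, 5, 6, 7, 8, 9, 11, 12, 13}

Start with {11, 12}.
From 12 via lambda: add 4, 8.
From 4 via lambda: add 9.
From 9 via lambda: add 5, 6.
From 5 via lambda: add 7.
From 7 via lambda: add 13.
No new states can be added; the closed set is {4, 5, 6, 7, 8, 9, 11, 12, 13}.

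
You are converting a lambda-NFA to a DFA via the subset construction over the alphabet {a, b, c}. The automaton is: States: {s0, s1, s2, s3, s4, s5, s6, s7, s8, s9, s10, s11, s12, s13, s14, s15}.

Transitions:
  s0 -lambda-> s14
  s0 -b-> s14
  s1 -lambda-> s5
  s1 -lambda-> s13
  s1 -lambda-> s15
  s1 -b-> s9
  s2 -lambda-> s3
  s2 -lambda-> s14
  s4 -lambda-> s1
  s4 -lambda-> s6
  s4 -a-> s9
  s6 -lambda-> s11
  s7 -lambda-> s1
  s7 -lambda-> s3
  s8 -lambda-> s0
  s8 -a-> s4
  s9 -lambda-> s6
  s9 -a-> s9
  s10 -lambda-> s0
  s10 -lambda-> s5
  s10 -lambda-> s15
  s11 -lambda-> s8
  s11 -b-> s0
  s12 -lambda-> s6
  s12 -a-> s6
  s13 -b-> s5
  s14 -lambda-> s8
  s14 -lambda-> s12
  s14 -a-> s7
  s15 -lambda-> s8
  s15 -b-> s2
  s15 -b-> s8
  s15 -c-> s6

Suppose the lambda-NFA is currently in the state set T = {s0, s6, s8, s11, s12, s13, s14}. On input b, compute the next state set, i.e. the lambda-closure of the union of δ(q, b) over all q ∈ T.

{s0, s5, s6, s8, s11, s12, s14}

s0 on b → {s14}.
s11 on b → {s0}.
s13 on b → {s5}.
No b-transition from s6, s8, s12, s14.
Union after reading b: {s0, s5, s14}.
Now take the lambda-closure:
From s14 via lambda: add s8, s12.
From s12 via lambda: add s6.
From s6 via lambda: add s11.
No new states can be added; the closed set is {s0, s5, s6, s8, s11, s12, s14}.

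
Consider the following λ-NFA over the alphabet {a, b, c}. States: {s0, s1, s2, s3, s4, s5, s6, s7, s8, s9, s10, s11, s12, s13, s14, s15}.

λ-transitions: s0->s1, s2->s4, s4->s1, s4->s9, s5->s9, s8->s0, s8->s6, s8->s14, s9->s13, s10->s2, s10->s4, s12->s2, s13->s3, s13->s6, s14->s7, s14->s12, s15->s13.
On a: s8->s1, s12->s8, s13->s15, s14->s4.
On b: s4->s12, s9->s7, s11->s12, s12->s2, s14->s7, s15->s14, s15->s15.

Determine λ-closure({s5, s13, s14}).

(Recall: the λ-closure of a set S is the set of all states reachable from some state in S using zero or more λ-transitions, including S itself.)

{s1, s2, s3, s4, s5, s6, s7, s9, s12, s13, s14}

Start with {s5, s13, s14}.
From s5 via λ: add s9.
From s13 via λ: add s3, s6.
From s14 via λ: add s7, s12.
From s12 via λ: add s2.
From s2 via λ: add s4.
From s4 via λ: add s1.
No new states can be added; the closed set is {s1, s2, s3, s4, s5, s6, s7, s9, s12, s13, s14}.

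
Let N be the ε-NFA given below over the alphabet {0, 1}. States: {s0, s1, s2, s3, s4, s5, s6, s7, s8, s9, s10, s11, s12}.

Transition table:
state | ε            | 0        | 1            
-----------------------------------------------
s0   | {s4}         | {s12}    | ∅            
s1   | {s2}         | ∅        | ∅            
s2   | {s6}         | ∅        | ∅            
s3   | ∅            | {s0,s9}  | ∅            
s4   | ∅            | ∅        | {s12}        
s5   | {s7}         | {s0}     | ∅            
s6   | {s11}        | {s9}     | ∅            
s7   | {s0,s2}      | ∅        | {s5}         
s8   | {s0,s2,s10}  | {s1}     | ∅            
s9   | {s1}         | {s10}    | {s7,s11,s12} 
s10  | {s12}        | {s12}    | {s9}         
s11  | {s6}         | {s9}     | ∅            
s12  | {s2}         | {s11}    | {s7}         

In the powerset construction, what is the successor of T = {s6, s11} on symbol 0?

{s1, s2, s6, s9, s11}

s6 on 0 → {s9}.
s11 on 0 → {s9}.
Union after reading 0: {s9}.
Now take the ε-closure:
From s9 via ε: add s1.
From s1 via ε: add s2.
From s2 via ε: add s6.
From s6 via ε: add s11.
No new states can be added; the closed set is {s1, s2, s6, s9, s11}.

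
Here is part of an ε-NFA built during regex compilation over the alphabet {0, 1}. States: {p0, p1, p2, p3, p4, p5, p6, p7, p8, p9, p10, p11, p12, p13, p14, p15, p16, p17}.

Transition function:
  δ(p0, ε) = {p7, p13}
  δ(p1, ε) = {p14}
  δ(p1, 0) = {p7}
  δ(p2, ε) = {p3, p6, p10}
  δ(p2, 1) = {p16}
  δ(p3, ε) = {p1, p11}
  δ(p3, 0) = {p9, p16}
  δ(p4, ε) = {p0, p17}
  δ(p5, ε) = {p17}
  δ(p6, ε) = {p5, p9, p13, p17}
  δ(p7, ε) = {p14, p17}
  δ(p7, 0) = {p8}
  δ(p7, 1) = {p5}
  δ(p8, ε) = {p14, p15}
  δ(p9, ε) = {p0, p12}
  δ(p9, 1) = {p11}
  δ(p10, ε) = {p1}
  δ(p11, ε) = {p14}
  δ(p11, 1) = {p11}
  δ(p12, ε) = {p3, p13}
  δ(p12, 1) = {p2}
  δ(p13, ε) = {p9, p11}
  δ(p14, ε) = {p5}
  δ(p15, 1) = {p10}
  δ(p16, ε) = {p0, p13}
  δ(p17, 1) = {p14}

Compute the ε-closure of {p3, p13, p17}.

{p0, p1, p3, p5, p7, p9, p11, p12, p13, p14, p17}

Start with {p3, p13, p17}.
From p3 via ε: add p1, p11.
From p13 via ε: add p9.
From p1 via ε: add p14.
From p9 via ε: add p0, p12.
From p0 via ε: add p7.
From p14 via ε: add p5.
No new states can be added; the closed set is {p0, p1, p3, p5, p7, p9, p11, p12, p13, p14, p17}.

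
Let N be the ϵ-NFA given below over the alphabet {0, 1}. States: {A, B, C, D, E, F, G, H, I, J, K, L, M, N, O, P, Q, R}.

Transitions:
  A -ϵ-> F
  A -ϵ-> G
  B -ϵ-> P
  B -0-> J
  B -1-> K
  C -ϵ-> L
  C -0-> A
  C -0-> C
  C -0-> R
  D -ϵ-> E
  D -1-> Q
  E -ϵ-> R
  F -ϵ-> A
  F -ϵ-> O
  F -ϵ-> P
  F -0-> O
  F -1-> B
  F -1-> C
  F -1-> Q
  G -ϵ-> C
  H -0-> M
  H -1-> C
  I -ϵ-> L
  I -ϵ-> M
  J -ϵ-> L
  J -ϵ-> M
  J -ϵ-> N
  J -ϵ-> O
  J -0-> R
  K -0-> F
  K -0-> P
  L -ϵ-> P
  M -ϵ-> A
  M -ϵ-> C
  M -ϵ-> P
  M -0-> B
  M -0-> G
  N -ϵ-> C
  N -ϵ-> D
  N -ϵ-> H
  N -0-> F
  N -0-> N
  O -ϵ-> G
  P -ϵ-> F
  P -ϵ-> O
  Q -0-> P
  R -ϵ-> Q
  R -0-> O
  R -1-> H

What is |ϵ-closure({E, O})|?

Start with {E, O}.
From E via ϵ: add R.
From O via ϵ: add G.
From G via ϵ: add C.
From R via ϵ: add Q.
From C via ϵ: add L.
From L via ϵ: add P.
From P via ϵ: add F.
From F via ϵ: add A.
ϵ-closure = {A, C, E, F, G, L, O, P, Q, R}, which has 10 states.

10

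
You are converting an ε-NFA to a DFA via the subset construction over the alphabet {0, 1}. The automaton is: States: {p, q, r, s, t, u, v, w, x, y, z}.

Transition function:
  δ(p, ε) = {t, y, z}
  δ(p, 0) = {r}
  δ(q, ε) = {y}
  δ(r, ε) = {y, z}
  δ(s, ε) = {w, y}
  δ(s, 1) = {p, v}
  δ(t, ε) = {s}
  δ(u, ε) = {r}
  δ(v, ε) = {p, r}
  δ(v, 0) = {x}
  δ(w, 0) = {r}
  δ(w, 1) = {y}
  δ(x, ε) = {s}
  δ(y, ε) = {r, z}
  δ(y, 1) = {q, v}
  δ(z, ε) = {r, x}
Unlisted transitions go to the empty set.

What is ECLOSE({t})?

{r, s, t, w, x, y, z}

Start with {t}.
From t via ε: add s.
From s via ε: add w, y.
From y via ε: add r, z.
From z via ε: add x.
No new states can be added; the closed set is {r, s, t, w, x, y, z}.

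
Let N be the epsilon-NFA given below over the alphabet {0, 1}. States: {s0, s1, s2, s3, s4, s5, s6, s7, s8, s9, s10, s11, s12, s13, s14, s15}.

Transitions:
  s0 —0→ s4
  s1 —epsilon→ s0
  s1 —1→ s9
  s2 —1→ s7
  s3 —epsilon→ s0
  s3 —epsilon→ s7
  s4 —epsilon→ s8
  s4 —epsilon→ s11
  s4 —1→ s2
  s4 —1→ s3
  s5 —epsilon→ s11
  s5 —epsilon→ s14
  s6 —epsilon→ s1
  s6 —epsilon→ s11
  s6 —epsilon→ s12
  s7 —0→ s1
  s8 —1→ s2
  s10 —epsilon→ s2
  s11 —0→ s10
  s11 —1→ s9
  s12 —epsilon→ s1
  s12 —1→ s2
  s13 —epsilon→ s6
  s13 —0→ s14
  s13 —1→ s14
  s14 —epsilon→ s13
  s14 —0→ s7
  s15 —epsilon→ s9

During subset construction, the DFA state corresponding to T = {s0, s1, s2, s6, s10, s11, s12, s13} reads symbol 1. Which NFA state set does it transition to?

{s0, s1, s2, s6, s7, s9, s11, s12, s13, s14}

s1 on 1 → {s9}.
s2 on 1 → {s7}.
s11 on 1 → {s9}.
s12 on 1 → {s2}.
s13 on 1 → {s14}.
No 1-transition from s0, s6, s10.
Union after reading 1: {s2, s7, s9, s14}.
Now take the epsilon-closure:
From s14 via epsilon: add s13.
From s13 via epsilon: add s6.
From s6 via epsilon: add s1, s11, s12.
From s1 via epsilon: add s0.
No new states can be added; the closed set is {s0, s1, s2, s6, s7, s9, s11, s12, s13, s14}.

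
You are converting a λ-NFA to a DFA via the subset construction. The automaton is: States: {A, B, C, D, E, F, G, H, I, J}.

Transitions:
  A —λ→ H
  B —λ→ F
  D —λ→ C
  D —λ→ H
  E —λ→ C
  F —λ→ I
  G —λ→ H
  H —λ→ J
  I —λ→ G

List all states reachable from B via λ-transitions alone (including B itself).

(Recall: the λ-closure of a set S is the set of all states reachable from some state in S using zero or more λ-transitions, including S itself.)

Start with {B}.
From B via λ: add F.
From F via λ: add I.
From I via λ: add G.
From G via λ: add H.
From H via λ: add J.
No new states can be added; the closed set is {B, F, G, H, I, J}.

{B, F, G, H, I, J}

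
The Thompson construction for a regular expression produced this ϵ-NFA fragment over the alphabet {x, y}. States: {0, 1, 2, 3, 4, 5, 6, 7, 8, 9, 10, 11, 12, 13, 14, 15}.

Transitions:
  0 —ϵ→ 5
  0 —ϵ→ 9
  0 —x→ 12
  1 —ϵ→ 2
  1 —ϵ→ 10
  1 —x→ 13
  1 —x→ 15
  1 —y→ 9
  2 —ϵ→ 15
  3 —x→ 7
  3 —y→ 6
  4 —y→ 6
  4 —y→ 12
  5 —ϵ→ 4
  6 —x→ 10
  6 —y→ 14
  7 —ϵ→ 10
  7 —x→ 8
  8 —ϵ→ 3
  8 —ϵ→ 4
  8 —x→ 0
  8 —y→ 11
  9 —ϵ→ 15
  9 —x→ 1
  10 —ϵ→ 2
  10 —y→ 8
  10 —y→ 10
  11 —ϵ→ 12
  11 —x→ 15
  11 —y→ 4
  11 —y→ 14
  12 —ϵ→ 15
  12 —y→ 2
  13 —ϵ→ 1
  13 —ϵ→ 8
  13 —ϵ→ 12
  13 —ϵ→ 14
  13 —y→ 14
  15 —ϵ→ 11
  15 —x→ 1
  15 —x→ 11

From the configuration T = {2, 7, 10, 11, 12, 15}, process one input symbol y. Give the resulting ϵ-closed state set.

{2, 3, 4, 8, 10, 11, 12, 14, 15}

10 on y → {8, 10}.
11 on y → {4, 14}.
12 on y → {2}.
No y-transition from 2, 7, 15.
Union after reading y: {2, 4, 8, 10, 14}.
Now take the ϵ-closure:
From 2 via ϵ: add 15.
From 8 via ϵ: add 3.
From 15 via ϵ: add 11.
From 11 via ϵ: add 12.
No new states can be added; the closed set is {2, 3, 4, 8, 10, 11, 12, 14, 15}.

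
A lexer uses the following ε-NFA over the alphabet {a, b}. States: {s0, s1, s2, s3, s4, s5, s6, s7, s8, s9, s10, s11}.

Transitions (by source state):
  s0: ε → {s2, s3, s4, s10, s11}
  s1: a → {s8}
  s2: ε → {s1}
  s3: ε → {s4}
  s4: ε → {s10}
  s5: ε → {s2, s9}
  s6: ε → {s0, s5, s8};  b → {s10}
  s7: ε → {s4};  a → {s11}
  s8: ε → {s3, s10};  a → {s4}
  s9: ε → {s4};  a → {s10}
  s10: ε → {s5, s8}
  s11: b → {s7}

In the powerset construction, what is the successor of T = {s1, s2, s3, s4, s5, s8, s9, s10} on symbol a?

s1 on a → {s8}.
s8 on a → {s4}.
s9 on a → {s10}.
No a-transition from s2, s3, s4, s5, s10.
Union after reading a: {s4, s8, s10}.
Now take the ε-closure:
From s8 via ε: add s3.
From s10 via ε: add s5.
From s5 via ε: add s2, s9.
From s2 via ε: add s1.
No new states can be added; the closed set is {s1, s2, s3, s4, s5, s8, s9, s10}.

{s1, s2, s3, s4, s5, s8, s9, s10}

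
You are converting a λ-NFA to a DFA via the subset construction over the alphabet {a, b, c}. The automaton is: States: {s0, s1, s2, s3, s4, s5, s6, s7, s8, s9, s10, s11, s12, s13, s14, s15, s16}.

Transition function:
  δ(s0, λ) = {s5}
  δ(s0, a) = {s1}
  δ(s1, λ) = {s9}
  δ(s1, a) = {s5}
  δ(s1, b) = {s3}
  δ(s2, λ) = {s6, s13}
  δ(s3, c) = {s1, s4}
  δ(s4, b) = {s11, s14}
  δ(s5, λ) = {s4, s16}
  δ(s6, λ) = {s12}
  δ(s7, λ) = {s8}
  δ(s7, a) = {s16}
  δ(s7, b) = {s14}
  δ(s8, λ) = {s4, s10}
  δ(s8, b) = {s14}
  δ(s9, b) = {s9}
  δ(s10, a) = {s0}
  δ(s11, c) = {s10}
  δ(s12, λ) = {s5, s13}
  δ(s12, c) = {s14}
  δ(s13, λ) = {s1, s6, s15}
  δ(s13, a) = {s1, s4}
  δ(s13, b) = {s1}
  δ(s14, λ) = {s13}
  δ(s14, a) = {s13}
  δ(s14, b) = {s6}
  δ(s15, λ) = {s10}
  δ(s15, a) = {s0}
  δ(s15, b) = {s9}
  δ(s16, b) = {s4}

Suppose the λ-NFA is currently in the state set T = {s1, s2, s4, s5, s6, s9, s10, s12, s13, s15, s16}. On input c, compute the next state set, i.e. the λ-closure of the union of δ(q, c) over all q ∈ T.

s12 on c → {s14}.
No c-transition from s1, s2, s4, s5, s6, s9, s10, s13, s15, s16.
Union after reading c: {s14}.
Now take the λ-closure:
From s14 via λ: add s13.
From s13 via λ: add s1, s6, s15.
From s1 via λ: add s9.
From s6 via λ: add s12.
From s15 via λ: add s10.
From s12 via λ: add s5.
From s5 via λ: add s4, s16.
No new states can be added; the closed set is {s1, s4, s5, s6, s9, s10, s12, s13, s14, s15, s16}.

{s1, s4, s5, s6, s9, s10, s12, s13, s14, s15, s16}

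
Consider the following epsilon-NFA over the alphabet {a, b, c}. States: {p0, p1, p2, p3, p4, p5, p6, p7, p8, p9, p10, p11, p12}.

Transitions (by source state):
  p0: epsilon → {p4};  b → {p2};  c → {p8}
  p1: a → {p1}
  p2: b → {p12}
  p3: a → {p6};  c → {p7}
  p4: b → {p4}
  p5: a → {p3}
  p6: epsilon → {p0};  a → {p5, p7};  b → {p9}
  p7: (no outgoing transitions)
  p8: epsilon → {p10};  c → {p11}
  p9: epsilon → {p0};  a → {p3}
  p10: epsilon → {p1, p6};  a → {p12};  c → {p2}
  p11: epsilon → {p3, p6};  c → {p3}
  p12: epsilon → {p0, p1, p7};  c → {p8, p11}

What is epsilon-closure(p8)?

{p0, p1, p4, p6, p8, p10}

Start with {p8}.
From p8 via epsilon: add p10.
From p10 via epsilon: add p1, p6.
From p6 via epsilon: add p0.
From p0 via epsilon: add p4.
No new states can be added; the closed set is {p0, p1, p4, p6, p8, p10}.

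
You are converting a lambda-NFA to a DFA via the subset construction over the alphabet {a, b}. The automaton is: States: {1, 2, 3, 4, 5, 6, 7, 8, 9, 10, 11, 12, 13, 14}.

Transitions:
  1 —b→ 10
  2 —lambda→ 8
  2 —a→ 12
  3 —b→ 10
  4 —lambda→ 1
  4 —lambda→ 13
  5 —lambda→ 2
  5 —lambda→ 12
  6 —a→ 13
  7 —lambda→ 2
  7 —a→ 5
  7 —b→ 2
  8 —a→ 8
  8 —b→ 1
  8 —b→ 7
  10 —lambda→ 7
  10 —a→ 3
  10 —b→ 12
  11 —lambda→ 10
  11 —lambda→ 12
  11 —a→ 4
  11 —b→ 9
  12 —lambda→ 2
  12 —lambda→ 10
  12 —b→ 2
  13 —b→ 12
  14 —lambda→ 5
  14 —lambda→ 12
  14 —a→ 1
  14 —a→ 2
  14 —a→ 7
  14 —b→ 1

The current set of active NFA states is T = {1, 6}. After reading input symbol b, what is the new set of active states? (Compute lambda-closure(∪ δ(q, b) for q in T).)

1 on b → {10}.
No b-transition from 6.
Union after reading b: {10}.
Now take the lambda-closure:
From 10 via lambda: add 7.
From 7 via lambda: add 2.
From 2 via lambda: add 8.
No new states can be added; the closed set is {2, 7, 8, 10}.

{2, 7, 8, 10}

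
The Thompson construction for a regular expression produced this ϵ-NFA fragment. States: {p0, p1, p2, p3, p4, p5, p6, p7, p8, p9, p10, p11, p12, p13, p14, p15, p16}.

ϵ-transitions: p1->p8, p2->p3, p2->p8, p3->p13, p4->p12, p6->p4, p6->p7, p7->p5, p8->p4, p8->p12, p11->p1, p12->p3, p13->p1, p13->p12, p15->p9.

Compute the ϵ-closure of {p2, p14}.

Start with {p2, p14}.
From p2 via ϵ: add p3, p8.
From p3 via ϵ: add p13.
From p8 via ϵ: add p4, p12.
From p13 via ϵ: add p1.
No new states can be added; the closed set is {p1, p2, p3, p4, p8, p12, p13, p14}.

{p1, p2, p3, p4, p8, p12, p13, p14}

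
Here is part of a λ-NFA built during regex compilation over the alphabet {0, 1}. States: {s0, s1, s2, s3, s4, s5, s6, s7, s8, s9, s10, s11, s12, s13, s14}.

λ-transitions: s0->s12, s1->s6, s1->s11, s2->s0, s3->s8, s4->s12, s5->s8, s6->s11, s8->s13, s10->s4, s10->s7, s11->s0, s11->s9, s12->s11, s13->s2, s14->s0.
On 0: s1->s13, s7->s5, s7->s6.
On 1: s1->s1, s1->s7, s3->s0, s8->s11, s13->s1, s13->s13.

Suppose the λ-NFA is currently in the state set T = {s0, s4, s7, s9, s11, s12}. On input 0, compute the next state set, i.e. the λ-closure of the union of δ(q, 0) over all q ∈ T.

s7 on 0 → {s5, s6}.
No 0-transition from s0, s4, s9, s11, s12.
Union after reading 0: {s5, s6}.
Now take the λ-closure:
From s5 via λ: add s8.
From s6 via λ: add s11.
From s8 via λ: add s13.
From s11 via λ: add s0, s9.
From s0 via λ: add s12.
From s13 via λ: add s2.
No new states can be added; the closed set is {s0, s2, s5, s6, s8, s9, s11, s12, s13}.

{s0, s2, s5, s6, s8, s9, s11, s12, s13}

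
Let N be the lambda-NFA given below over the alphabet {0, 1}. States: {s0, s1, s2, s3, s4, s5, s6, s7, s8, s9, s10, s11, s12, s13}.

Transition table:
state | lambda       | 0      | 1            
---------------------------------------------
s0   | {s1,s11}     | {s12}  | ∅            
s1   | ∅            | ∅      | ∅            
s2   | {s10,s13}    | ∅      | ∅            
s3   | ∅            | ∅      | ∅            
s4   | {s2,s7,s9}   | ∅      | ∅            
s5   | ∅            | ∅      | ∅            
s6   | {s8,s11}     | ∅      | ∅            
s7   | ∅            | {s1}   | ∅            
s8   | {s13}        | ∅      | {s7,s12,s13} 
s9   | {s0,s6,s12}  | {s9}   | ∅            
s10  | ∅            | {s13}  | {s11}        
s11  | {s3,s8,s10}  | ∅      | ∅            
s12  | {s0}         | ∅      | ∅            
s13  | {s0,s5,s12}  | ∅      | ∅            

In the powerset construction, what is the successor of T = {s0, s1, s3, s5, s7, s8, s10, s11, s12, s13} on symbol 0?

{s0, s1, s3, s5, s8, s10, s11, s12, s13}

s0 on 0 → {s12}.
s7 on 0 → {s1}.
s10 on 0 → {s13}.
No 0-transition from s1, s3, s5, s8, s11, s12, s13.
Union after reading 0: {s1, s12, s13}.
Now take the lambda-closure:
From s12 via lambda: add s0.
From s13 via lambda: add s5.
From s0 via lambda: add s11.
From s11 via lambda: add s3, s8, s10.
No new states can be added; the closed set is {s0, s1, s3, s5, s8, s10, s11, s12, s13}.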